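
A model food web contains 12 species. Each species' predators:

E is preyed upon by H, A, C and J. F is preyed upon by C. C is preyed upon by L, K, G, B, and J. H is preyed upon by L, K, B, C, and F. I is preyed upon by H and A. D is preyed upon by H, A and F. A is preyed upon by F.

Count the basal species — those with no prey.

Basal species (no prey listed): E, I, D.
Count: 3.

3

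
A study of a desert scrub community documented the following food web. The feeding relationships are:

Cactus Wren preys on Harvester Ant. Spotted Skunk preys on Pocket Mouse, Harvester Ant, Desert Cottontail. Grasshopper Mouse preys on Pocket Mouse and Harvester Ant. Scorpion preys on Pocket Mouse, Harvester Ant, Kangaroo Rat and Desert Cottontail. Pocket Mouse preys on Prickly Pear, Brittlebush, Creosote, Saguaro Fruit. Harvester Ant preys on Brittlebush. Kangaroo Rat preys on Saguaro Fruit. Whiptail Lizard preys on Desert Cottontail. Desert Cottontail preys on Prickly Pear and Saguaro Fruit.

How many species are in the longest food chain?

3 species

One longest chain: Creosote → Pocket Mouse → Spotted Skunk.
It has 3 species and 2 links.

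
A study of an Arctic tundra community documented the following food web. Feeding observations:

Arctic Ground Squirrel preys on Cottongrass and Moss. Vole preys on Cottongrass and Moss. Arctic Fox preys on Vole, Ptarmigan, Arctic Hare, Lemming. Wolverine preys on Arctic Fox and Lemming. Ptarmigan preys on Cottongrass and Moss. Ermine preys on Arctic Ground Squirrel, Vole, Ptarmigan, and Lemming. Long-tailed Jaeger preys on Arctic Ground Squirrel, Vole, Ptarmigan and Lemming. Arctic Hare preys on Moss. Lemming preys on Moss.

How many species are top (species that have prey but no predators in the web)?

3

Top species (has prey, but nothing eats it): Ermine, Long-tailed Jaeger, Wolverine.
Count: 3.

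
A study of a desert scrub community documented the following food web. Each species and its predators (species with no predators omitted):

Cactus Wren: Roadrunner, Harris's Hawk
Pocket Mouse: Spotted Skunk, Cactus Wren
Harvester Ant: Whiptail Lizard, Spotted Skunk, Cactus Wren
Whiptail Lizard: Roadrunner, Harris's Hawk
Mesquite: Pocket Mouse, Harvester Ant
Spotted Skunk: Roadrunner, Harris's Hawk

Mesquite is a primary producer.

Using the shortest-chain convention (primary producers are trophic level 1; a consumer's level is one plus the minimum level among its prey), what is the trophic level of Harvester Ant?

Mesquite is a producer → level 1.
Harvester Ant eats Mesquite → level 2.

Trophic level 2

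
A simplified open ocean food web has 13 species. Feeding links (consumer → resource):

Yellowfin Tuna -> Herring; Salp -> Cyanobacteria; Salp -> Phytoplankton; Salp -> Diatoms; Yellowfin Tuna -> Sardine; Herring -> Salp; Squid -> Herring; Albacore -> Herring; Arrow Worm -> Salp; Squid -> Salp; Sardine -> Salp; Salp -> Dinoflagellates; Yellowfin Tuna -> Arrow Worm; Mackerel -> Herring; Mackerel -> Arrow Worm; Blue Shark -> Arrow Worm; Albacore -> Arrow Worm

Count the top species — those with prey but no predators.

Top species (has prey, but nothing eats it): Blue Shark, Mackerel, Yellowfin Tuna, Squid, Albacore.
Count: 5.

5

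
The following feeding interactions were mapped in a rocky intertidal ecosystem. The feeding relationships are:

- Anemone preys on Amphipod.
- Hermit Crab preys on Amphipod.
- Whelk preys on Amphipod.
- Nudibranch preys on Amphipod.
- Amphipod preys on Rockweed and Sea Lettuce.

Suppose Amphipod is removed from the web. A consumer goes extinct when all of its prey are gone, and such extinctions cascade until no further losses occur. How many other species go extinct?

4

Remove Amphipod.
Round 1: Anemone (all prey gone), Hermit Crab (all prey gone), Whelk (all prey gone), Nudibranch (all prey gone) → extinct.
No further losses. Total secondary extinctions: 4.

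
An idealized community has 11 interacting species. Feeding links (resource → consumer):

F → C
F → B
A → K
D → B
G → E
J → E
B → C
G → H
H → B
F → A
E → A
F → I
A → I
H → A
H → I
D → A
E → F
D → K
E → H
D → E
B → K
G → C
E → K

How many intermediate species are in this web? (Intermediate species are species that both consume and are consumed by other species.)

Intermediate species (has both prey and predators): E, H, F, B, A.
Count: 5.

5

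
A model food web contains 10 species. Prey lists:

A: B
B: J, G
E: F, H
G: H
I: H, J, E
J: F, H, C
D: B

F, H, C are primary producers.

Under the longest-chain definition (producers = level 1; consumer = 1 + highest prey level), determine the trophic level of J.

Trophic level 2

F is a producer → level 1.
J eats F (level 1); other prey at levels: H 1, C 1 → level 2.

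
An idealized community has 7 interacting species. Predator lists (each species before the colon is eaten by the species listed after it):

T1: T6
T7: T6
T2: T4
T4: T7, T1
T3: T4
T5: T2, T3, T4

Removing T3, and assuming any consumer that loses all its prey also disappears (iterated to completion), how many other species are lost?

Remove T3.
Every predator of it retains at least one other prey: T4 still has T5, T2.
No consumer loses all prey, so no secondary extinctions occur.

0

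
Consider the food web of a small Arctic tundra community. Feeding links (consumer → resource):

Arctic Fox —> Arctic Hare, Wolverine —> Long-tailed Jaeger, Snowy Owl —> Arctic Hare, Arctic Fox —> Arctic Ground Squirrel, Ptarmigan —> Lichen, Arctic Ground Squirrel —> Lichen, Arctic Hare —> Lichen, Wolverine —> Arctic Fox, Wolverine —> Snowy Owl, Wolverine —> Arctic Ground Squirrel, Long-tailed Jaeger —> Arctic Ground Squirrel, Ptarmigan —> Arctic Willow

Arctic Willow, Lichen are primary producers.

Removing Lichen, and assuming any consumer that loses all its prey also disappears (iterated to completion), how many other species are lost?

6

Remove Lichen.
Round 1: Arctic Hare (all prey gone), Arctic Ground Squirrel (all prey gone) → extinct.
Round 2: Long-tailed Jaeger (all prey gone), Arctic Fox (all prey gone), Snowy Owl (all prey gone) → extinct.
Round 3: Wolverine (all prey gone) → extinct.
No further losses. Total secondary extinctions: 6.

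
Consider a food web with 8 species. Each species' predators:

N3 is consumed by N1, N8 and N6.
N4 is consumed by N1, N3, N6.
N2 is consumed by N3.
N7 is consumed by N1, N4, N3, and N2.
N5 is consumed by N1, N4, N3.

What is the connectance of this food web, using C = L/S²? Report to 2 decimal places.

The web has S = 8 species and L = 14 feeding links.
C = L / S² = 14 / 64 = 0.2188 ≈ 0.22.

C = 0.22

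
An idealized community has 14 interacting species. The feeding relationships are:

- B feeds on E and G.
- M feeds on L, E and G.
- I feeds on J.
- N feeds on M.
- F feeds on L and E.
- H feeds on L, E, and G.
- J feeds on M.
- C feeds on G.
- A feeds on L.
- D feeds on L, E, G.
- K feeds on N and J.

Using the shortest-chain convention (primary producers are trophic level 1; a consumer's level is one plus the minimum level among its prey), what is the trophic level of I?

E is a producer → level 1.
M eats E → level 2.
J eats M → level 3.
I eats J → level 4.
No prey of I is below level 3, so 4 is the minimum.

Trophic level 4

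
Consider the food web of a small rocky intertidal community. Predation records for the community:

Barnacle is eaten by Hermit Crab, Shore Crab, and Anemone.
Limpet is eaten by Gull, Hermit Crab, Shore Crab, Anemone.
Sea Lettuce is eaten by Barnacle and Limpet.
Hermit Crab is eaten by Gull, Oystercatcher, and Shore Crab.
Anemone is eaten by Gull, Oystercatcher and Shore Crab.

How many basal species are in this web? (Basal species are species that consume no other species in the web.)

Basal species (no prey listed): Sea Lettuce.
Count: 1.

1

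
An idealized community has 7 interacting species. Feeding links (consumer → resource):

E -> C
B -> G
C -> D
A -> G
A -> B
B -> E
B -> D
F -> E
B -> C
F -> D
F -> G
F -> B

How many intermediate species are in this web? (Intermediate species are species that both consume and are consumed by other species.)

3

Intermediate species (has both prey and predators): C, E, B.
Count: 3.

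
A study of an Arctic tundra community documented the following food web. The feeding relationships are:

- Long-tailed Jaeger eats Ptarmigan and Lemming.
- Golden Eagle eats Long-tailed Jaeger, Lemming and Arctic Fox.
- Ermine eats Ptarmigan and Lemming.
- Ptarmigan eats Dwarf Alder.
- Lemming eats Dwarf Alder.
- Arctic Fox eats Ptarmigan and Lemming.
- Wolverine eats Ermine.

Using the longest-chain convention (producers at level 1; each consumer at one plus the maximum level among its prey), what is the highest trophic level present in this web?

4

Producers (level 1): Dwarf Alder.
Dwarf Alder → Lemming → Long-tailed Jaeger → Golden Eagle gives Golden Eagle level 4.
No species has a prey at level 4, so no species reaches level 5.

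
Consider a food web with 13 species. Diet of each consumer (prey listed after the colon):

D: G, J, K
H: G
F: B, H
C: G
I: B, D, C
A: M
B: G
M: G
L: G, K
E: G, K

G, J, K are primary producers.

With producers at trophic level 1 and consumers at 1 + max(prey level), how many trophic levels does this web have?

3

Producers (level 1): G, J, K.
G → M → A gives A level 3.
No species has a prey at level 3, so no species reaches level 4.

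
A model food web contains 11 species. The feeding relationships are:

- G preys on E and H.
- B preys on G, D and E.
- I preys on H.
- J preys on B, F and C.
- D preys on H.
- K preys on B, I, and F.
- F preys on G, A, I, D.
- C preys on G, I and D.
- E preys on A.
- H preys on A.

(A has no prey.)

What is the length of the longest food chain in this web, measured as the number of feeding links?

4 links

One longest chain: A → H → I → F → K.
It has 5 species and 4 links.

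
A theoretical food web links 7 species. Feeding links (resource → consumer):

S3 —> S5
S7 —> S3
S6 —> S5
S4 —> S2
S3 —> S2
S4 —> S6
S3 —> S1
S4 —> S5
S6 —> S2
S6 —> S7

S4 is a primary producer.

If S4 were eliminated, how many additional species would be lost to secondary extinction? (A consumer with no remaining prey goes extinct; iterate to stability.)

Remove S4.
Round 1: S6 (all prey gone) → extinct.
Round 2: S7 (all prey gone) → extinct.
Round 3: S3 (all prey gone) → extinct.
Round 4: S1 (all prey gone), S2 (all prey gone), S5 (all prey gone) → extinct.
No further losses. Total secondary extinctions: 6.

6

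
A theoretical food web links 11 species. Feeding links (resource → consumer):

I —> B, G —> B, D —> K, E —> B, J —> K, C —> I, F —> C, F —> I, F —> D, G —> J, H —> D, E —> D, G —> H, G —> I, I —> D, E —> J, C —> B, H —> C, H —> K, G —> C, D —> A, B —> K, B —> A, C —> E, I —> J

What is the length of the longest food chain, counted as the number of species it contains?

One longest chain: G → H → C → E → D → A.
It has 6 species and 5 links.

6 species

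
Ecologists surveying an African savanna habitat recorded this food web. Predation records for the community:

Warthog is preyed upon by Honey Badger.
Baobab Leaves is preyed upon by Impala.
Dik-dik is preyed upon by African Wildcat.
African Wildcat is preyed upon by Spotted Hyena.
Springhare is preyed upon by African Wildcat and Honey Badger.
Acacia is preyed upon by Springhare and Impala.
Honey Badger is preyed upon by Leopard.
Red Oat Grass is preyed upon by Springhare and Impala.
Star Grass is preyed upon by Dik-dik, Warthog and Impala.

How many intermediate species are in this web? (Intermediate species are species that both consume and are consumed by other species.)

Intermediate species (has both prey and predators): Springhare, Dik-dik, Warthog, Honey Badger, African Wildcat.
Count: 5.

5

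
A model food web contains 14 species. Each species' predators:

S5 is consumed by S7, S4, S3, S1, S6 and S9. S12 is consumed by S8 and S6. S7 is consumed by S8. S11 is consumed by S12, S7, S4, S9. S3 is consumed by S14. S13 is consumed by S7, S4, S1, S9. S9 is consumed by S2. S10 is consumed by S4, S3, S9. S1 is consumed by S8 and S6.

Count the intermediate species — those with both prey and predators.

Intermediate species (has both prey and predators): S9, S7, S12, S1, S3.
Count: 5.

5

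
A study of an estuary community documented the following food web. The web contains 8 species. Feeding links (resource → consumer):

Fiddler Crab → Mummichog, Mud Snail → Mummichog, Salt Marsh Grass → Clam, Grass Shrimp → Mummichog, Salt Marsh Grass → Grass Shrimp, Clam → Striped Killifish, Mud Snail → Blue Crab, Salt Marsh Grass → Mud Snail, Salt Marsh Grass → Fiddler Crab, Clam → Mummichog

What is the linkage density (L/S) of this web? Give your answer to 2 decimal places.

There are L = 10 links among S = 8 species.
L/S = 10/8 = 1.2500 ≈ 1.25.

L/S = 1.25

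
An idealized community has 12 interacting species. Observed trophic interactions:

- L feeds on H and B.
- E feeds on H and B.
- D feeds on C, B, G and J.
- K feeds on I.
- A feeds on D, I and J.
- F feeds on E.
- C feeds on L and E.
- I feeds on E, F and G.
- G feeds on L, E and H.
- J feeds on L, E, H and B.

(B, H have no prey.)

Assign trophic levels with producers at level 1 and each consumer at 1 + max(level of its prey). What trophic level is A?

Trophic level 5

B is a producer → level 1.
L eats B (level 1); other prey at levels: H 1 → level 2.
G eats L (level 2); other prey at levels: H 1, E 2 → level 3.
I eats G (level 3); other prey at levels: E 2, F 3 → level 4.
A eats I (level 4); other prey at levels: J 3, D 4 → level 5.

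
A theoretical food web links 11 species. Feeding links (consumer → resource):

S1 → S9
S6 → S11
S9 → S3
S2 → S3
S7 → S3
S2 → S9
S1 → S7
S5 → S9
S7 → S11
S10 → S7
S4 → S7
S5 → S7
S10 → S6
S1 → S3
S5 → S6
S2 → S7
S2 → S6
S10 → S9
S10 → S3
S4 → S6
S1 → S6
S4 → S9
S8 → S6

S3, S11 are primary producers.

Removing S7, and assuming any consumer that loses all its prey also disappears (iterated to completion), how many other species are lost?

0

Remove S7.
Every predator of it retains at least one other prey: S1 still has S3, S6, S9; S4 still has S6, S9; S2 still has S3, S6, S9; S10 still has S3, S6, S9; S5 still has S6, S9.
No consumer loses all prey, so no secondary extinctions occur.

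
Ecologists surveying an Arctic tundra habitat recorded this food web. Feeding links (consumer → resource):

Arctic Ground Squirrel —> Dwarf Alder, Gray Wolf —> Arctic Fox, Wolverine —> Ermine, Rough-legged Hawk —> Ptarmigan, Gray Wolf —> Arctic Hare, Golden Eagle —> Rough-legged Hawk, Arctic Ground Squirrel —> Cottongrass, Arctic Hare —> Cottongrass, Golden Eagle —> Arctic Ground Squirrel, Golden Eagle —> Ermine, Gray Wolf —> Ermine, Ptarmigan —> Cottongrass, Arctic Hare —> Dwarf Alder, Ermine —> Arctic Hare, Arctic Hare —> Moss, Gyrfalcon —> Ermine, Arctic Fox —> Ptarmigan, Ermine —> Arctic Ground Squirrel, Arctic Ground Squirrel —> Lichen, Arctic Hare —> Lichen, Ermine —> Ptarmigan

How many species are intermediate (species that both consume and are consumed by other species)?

6

Intermediate species (has both prey and predators): Arctic Hare, Arctic Ground Squirrel, Ptarmigan, Ermine, Rough-legged Hawk, Arctic Fox.
Count: 6.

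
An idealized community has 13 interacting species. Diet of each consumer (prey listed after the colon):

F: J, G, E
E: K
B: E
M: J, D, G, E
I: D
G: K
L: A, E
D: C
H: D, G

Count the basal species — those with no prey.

Basal species (no prey listed): J, K, C, A.
Count: 4.

4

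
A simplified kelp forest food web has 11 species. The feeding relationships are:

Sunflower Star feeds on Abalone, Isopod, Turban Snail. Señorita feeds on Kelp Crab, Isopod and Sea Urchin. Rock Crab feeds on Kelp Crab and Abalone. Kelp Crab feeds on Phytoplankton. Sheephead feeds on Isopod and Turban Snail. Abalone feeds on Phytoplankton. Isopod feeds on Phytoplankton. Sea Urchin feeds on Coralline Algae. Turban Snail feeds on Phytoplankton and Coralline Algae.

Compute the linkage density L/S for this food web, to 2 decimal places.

L/S = 1.45

There are L = 16 links among S = 11 species.
L/S = 16/11 = 1.4545 ≈ 1.45.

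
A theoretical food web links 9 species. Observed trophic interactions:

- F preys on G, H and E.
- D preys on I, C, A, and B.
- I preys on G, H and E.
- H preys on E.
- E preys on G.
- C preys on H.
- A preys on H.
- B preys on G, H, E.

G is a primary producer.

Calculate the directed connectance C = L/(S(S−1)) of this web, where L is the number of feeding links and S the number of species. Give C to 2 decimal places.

The web has S = 9 species and L = 17 feeding links.
C = L / (S(S−1)) = 17 / 72 = 0.2361 ≈ 0.24.

C = 0.24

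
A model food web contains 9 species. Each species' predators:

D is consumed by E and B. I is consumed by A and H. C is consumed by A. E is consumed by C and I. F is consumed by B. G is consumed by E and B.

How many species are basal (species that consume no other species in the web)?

3

Basal species (no prey listed): G, F, D.
Count: 3.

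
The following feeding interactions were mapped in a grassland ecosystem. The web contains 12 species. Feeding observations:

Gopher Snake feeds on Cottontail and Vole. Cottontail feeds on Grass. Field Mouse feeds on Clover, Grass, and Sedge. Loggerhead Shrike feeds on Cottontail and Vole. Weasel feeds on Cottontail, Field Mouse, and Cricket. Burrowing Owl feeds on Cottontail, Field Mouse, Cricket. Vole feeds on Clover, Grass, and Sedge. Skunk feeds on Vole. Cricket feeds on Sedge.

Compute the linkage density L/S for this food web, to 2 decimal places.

L/S = 1.58

There are L = 19 links among S = 12 species.
L/S = 19/12 = 1.5833 ≈ 1.58.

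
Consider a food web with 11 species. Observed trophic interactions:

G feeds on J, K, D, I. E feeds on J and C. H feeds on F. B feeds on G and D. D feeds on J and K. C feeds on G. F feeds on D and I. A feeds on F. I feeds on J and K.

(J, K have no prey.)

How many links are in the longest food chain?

4 links

One longest chain: J → I → G → C → E.
It has 5 species and 4 links.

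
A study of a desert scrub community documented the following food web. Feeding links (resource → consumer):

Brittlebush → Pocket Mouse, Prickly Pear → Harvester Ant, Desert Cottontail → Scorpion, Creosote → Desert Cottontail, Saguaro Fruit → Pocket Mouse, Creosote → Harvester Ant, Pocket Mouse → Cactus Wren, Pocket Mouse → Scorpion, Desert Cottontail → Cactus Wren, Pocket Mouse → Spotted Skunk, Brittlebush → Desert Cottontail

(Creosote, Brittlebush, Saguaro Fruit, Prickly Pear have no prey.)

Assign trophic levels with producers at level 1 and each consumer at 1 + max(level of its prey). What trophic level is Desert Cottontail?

Trophic level 2

Creosote is a producer → level 1.
Desert Cottontail eats Creosote (level 1); other prey at levels: Brittlebush 1 → level 2.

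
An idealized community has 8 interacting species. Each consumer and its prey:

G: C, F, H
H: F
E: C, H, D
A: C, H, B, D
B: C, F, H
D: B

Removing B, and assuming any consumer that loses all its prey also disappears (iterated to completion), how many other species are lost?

Remove B.
Round 1: D (all prey gone) → extinct.
No further losses. Total secondary extinctions: 1.

1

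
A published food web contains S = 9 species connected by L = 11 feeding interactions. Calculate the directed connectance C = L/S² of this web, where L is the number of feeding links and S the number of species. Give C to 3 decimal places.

C = 0.136

The web has S = 9 species and L = 11 feeding links.
C = L / S² = 11 / 81 = 0.1358 ≈ 0.136.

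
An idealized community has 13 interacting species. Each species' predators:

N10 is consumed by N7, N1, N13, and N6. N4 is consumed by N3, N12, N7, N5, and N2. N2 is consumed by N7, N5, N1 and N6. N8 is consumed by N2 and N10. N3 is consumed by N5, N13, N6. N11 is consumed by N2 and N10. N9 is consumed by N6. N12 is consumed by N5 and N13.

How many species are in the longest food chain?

3 species

One longest chain: N4 → N3 → N13.
It has 3 species and 2 links.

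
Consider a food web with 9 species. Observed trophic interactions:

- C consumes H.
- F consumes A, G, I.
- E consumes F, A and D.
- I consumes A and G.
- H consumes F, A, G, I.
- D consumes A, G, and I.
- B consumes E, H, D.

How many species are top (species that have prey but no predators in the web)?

Top species (has prey, but nothing eats it): B, C.
Count: 2.

2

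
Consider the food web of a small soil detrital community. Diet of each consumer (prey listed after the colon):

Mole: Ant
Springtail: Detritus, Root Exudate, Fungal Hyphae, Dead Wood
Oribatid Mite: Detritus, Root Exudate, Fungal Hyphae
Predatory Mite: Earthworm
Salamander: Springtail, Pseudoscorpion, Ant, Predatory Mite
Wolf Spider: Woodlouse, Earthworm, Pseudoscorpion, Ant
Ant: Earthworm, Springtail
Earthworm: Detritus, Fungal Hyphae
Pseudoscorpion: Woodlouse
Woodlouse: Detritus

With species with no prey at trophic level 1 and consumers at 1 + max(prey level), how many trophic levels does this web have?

Basal resources (level 1): Detritus, Root Exudate, Fungal Hyphae, Dead Wood.
Detritus → Woodlouse → Pseudoscorpion → Salamander gives Salamander level 4.
No species has a prey at level 4, so no species reaches level 5.

4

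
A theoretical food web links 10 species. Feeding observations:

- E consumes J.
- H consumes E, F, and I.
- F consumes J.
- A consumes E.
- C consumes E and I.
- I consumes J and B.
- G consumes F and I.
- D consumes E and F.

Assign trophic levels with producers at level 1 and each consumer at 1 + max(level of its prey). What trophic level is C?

Trophic level 3

J is a producer → level 1.
E eats J → level 2.
C eats E (level 2); other prey at levels: I 2 → level 3.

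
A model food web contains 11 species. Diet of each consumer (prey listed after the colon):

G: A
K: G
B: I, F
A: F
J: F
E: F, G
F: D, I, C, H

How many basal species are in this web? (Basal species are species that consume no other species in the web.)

Basal species (no prey listed): D, I, C, H.
Count: 4.

4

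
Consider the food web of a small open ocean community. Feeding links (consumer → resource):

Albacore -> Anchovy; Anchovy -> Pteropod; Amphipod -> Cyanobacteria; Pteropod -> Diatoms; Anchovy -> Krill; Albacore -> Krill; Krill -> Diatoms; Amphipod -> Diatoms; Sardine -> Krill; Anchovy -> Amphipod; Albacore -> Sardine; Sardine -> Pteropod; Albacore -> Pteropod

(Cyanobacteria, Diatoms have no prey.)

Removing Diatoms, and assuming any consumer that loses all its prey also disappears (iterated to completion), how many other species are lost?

3

Remove Diatoms.
Round 1: Krill (all prey gone), Pteropod (all prey gone) → extinct.
Round 2: Sardine (all prey gone) → extinct.
No further losses. Total secondary extinctions: 3.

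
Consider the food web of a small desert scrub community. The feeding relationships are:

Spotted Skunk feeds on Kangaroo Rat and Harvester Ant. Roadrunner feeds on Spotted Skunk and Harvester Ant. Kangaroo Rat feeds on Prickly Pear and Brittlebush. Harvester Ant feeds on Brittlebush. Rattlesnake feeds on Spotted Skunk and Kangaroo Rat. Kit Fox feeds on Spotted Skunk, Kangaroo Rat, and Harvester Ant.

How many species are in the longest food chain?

4 species

One longest chain: Prickly Pear → Kangaroo Rat → Spotted Skunk → Rattlesnake.
It has 4 species and 3 links.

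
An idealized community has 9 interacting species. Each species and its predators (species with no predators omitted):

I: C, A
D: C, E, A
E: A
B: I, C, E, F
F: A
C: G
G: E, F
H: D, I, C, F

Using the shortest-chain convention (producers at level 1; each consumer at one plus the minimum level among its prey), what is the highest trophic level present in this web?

Producers (level 1): H, B.
Following each consumer down to its lowest-level prey: H → C → G (levels 1 through 3).
All prey of G (C 2) are at level 2 or above, so G is at level 1 + 2 = 3.
Every consumer has at least one prey at level 2 or below, so none exceeds level 3.

3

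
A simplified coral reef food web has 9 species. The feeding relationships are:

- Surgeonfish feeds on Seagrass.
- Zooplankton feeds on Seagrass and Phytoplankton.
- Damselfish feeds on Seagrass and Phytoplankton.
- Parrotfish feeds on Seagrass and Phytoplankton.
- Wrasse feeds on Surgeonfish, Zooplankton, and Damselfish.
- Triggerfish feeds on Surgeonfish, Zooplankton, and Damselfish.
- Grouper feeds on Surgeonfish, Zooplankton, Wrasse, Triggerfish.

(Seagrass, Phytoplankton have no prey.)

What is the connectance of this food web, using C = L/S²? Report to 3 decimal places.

The web has S = 9 species and L = 17 feeding links.
C = L / S² = 17 / 81 = 0.2099 ≈ 0.210.

C = 0.210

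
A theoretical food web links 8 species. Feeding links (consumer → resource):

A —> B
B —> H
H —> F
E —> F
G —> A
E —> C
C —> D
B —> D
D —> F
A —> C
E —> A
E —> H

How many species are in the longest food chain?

One longest chain: F → D → B → A → E.
It has 5 species and 4 links.

5 species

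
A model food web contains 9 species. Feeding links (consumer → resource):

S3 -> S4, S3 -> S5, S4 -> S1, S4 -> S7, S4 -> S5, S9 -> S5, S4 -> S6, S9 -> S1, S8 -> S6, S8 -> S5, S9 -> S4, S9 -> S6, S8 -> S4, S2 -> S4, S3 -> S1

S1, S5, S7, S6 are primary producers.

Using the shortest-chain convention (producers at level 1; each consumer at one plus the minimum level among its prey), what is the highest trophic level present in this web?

3

Producers (level 1): S1, S5, S7, S6.
Following each consumer down to its lowest-level prey: S1 → S4 → S2 (levels 1 through 3).
All prey of S2 (S4 2) are at level 2 or above, so S2 is at level 1 + 2 = 3.
Every consumer has at least one prey at level 2 or below, so none exceeds level 3.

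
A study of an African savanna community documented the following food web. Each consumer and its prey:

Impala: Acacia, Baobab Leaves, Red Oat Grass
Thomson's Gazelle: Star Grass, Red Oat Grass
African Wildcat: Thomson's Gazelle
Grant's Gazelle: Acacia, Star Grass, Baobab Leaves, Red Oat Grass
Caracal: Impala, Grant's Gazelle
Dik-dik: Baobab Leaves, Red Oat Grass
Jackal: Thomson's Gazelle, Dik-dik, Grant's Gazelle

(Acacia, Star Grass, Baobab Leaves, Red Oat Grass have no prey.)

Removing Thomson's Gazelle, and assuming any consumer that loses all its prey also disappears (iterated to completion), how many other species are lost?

Remove Thomson's Gazelle.
Round 1: African Wildcat (all prey gone) → extinct.
No further losses. Total secondary extinctions: 1.

1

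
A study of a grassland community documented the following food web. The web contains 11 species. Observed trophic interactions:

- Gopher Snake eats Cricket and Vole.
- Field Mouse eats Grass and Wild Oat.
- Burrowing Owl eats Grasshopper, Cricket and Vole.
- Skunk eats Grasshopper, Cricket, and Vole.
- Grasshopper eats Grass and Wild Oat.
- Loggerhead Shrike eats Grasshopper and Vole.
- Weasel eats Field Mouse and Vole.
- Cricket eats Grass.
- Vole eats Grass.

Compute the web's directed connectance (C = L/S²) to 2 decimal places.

C = 0.15

The web has S = 11 species and L = 18 feeding links.
C = L / S² = 18 / 121 = 0.1488 ≈ 0.15.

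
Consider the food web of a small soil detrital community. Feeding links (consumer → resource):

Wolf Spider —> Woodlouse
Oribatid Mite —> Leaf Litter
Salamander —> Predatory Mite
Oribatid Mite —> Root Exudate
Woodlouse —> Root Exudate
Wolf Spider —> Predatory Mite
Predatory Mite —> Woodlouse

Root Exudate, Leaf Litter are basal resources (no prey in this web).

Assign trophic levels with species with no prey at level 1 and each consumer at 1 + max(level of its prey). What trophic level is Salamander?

Root Exudate has no prey (basal) → level 1.
Woodlouse eats Root Exudate → level 2.
Predatory Mite eats Woodlouse → level 3.
Salamander eats Predatory Mite → level 4.

Trophic level 4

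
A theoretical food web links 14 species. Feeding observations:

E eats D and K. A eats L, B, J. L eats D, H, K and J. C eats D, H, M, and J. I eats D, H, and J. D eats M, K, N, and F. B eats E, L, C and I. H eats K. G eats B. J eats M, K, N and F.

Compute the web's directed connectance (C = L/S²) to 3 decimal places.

The web has S = 14 species and L = 30 feeding links.
C = L / S² = 30 / 196 = 0.1531 ≈ 0.153.

C = 0.153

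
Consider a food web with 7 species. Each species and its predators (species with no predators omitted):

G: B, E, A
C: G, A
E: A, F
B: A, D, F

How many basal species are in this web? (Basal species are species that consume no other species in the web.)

1

Basal species (no prey listed): C.
Count: 1.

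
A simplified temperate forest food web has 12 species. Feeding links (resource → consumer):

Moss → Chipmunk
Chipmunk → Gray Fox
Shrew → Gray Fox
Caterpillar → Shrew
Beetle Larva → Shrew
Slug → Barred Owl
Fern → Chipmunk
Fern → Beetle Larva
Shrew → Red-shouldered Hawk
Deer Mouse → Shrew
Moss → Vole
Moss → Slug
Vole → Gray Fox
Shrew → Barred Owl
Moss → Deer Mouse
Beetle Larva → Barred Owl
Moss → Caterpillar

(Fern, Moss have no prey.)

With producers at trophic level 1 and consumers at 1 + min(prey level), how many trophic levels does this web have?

Producers (level 1): Fern, Moss.
Following each consumer down to its lowest-level prey: Fern → Beetle Larva → Shrew → Red-shouldered Hawk (levels 1 through 4).
All prey of Red-shouldered Hawk (Shrew 3) are at level 3 or above, so Red-shouldered Hawk is at level 1 + 3 = 4.
Every consumer has at least one prey at level 3 or below, so none exceeds level 4.

4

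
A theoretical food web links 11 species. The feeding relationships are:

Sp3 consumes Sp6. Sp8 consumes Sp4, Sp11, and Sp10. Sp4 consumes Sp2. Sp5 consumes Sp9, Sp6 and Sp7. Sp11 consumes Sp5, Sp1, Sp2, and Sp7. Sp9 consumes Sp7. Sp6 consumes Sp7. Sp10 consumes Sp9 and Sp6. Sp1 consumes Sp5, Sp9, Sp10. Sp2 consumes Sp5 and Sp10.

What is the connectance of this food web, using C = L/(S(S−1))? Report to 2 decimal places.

C = 0.19

The web has S = 11 species and L = 21 feeding links.
C = L / (S(S−1)) = 21 / 110 = 0.1909 ≈ 0.19.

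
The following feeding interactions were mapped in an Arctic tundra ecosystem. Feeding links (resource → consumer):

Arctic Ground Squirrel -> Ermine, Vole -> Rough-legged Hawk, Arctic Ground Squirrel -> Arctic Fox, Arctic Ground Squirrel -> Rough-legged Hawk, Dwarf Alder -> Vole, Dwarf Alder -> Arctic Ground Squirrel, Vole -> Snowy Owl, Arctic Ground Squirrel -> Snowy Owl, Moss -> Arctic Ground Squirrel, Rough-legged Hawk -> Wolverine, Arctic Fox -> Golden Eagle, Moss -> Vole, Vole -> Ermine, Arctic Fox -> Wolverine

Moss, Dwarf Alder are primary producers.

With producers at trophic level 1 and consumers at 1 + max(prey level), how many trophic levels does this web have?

Producers (level 1): Moss, Dwarf Alder.
Moss → Arctic Ground Squirrel → Arctic Fox → Wolverine gives Wolverine level 4.
No species has a prey at level 4, so no species reaches level 5.

4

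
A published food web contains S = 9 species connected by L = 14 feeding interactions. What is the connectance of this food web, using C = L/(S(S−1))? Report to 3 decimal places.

The web has S = 9 species and L = 14 feeding links.
C = L / (S(S−1)) = 14 / 72 = 0.1944 ≈ 0.194.

C = 0.194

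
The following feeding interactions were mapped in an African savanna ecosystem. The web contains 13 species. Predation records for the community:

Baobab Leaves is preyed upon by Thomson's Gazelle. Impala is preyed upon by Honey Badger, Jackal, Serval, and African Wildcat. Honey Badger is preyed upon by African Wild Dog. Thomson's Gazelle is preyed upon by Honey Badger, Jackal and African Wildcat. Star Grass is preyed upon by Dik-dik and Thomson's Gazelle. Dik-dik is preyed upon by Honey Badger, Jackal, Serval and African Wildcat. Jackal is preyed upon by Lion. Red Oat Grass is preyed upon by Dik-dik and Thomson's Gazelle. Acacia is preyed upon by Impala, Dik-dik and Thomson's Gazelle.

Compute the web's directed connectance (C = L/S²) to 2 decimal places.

The web has S = 13 species and L = 21 feeding links.
C = L / S² = 21 / 169 = 0.1243 ≈ 0.12.

C = 0.12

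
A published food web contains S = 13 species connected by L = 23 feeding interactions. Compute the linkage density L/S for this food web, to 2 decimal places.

L/S = 1.77

There are L = 23 links among S = 13 species.
L/S = 23/13 = 1.7692 ≈ 1.77.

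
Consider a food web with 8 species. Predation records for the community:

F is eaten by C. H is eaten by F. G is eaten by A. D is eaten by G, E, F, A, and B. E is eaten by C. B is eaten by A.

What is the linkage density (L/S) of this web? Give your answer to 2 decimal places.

There are L = 10 links among S = 8 species.
L/S = 10/8 = 1.2500 ≈ 1.25.

L/S = 1.25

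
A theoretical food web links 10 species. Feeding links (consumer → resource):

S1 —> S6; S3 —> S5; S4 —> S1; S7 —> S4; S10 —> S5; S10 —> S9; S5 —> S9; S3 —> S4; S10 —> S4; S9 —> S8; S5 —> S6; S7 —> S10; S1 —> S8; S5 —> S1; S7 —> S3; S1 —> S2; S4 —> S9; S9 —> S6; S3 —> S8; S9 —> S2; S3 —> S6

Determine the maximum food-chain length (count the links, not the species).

One longest chain: S8 → S9 → S4 → S3 → S7.
It has 5 species and 4 links.

4 links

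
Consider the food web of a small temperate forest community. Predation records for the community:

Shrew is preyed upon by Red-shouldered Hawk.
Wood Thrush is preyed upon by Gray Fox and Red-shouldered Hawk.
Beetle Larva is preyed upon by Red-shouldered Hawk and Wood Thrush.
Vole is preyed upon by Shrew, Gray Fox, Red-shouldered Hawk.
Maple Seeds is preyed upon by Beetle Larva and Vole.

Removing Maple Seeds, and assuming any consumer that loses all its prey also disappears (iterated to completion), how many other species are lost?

Remove Maple Seeds.
Round 1: Vole (all prey gone), Beetle Larva (all prey gone) → extinct.
Round 2: Wood Thrush (all prey gone), Shrew (all prey gone) → extinct.
Round 3: Gray Fox (all prey gone), Red-shouldered Hawk (all prey gone) → extinct.
No further losses. Total secondary extinctions: 6.

6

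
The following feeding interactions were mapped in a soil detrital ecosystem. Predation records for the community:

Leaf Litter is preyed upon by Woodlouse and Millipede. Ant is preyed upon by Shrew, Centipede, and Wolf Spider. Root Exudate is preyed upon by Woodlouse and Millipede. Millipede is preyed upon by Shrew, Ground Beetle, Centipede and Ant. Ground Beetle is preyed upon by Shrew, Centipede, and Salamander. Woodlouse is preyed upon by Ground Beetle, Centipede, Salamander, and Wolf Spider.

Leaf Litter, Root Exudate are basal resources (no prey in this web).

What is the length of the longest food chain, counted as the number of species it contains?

4 species

One longest chain: Leaf Litter → Woodlouse → Ground Beetle → Centipede.
It has 4 species and 3 links.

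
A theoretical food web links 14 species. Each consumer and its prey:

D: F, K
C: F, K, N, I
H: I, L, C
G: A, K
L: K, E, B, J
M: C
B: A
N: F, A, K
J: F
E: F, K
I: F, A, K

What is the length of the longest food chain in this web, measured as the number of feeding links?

3 links

One longest chain: F → N → C → M.
It has 4 species and 3 links.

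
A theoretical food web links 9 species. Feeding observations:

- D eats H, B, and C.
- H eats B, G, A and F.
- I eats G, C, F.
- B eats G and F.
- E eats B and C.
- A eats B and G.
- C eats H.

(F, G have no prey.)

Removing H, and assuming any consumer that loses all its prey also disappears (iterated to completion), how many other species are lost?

1

Remove H.
Round 1: C (all prey gone) → extinct.
No further losses. Total secondary extinctions: 1.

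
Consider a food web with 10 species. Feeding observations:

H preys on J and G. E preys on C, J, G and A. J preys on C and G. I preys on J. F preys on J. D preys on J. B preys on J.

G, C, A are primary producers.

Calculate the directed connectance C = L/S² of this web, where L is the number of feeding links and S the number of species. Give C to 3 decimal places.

C = 0.120

The web has S = 10 species and L = 12 feeding links.
C = L / S² = 12 / 100 = 0.1200 ≈ 0.120.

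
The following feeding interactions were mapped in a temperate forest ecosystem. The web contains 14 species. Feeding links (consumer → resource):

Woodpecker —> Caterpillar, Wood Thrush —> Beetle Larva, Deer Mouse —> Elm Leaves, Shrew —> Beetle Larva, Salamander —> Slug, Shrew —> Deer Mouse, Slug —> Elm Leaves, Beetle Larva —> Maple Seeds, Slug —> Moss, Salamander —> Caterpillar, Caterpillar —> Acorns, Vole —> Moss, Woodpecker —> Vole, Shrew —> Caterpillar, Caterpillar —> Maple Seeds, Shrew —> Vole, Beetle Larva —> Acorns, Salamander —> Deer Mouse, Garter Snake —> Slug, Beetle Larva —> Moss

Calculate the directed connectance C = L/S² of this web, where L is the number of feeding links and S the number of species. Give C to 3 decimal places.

The web has S = 14 species and L = 20 feeding links.
C = L / S² = 20 / 196 = 0.1020 ≈ 0.102.

C = 0.102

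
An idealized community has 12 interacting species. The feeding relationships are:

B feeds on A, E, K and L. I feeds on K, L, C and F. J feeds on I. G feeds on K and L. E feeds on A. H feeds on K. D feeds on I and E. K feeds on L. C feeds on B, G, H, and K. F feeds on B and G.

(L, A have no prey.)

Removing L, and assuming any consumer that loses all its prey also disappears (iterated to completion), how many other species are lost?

3

Remove L.
Round 1: K (all prey gone) → extinct.
Round 2: G (all prey gone), H (all prey gone) → extinct.
No further losses. Total secondary extinctions: 3.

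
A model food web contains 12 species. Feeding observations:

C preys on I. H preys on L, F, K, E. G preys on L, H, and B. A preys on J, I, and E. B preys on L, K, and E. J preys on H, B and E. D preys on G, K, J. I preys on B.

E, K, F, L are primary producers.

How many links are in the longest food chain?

3 links

One longest chain: E → B → J → D.
It has 4 species and 3 links.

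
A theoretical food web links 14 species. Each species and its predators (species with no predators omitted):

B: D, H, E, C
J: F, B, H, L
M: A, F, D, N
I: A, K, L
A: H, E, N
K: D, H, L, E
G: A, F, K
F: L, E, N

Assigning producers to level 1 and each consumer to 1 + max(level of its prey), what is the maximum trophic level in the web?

Producers (level 1): G, I, M, J.
J → B → C gives C level 3.
No species has a prey at level 3, so no species reaches level 4.

3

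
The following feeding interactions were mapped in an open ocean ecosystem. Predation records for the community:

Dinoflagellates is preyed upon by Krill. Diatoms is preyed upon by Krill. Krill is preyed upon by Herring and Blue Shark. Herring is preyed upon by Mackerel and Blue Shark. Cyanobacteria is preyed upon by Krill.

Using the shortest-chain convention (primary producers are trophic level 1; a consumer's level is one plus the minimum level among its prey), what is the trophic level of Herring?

Trophic level 3

Cyanobacteria is a producer → level 1.
Krill eats Cyanobacteria → level 2.
Herring eats Krill → level 3.
No prey of Herring is below level 2, so 3 is the minimum.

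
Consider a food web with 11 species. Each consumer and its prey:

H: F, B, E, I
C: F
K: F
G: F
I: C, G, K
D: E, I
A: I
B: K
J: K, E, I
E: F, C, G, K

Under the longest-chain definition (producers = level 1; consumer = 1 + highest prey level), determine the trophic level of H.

Trophic level 4

F is a producer → level 1.
K eats F → level 2.
B eats K → level 3.
H eats B (level 3); other prey at levels: F 1, E 3, I 3 → level 4.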